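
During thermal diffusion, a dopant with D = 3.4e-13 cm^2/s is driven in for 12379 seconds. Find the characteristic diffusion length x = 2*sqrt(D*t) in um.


Step 1: Compute D*t = 3.4e-13 * 12379 = 4.20886e-09 cm^2
Step 2: sqrt(D*t) = 6.48757e-05 cm
Step 3: x = 2 * 6.48757e-05 cm = 1.297514e-04 cm
Step 4: Convert to um (1 cm = 1e4 um): x = 1.298 um


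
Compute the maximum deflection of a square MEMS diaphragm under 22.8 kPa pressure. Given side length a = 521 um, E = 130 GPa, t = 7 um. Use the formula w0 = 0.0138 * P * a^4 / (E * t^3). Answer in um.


Step 1: Convert pressure to compatible units (E is in GPa, so P in GPa).
P = 22.8 kPa = 22.8e-6 GPa
Step 2: Compute numerator: 0.0138 * P * a^4.
a^4 = 521^4 = 73680216481
numerator = 0.0138 * 22.8e-6 * 73680216481 = 2.31827e+04
Step 3: Compute denominator: E * t^3 = 130 * 7^3 = 44590
Step 4: w0 = numerator / denominator = 2.31827e+04 / 44590 = 0.5199 um


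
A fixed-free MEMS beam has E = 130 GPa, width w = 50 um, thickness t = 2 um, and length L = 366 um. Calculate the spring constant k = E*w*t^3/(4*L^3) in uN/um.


Step 1: Convert E to consistent units (1 GPa = 1000 uN/um^2).
E = 130 GPa = 130000 uN/um^2
Step 2: Compute t^3 = 2^3 = 8
Step 3: Compute L^3 = 366^3 = 49027896
Step 4: k = 130000 * 50 * 8 / (4 * 49027896)
k = 0.2652 uN/um


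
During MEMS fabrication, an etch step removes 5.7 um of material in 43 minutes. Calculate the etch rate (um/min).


Step 1: Etch rate = depth / time
Step 2: rate = 5.7 / 43
rate = 0.133 um/min


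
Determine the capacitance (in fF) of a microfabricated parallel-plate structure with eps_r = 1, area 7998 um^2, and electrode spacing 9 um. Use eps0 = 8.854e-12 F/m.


Step 1: Convert area to m^2: A = 7998e-12 m^2
Step 2: Convert gap to m: d = 9e-6 m
Step 3: C = eps0 * eps_r * A / d
C = 8.854e-12 * 1 * 7998e-12 / 9e-6
Step 4: Convert to fF (multiply by 1e15).
C = 7.87 fF


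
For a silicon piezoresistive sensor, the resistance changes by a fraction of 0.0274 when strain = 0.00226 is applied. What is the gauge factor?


Step 1: Identify values.
dR/R = 0.0274, strain = 0.00226
Step 2: GF = (dR/R) / strain = 0.0274 / 0.00226
GF = 12.1


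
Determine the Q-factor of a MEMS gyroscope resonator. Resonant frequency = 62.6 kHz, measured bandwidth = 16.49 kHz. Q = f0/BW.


Step 1: Q = f0 / bandwidth
Step 2: Q = 62.6 / 16.49
Q = 3.8


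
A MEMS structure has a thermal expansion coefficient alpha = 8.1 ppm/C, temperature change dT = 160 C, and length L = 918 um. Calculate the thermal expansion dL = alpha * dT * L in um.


Step 1: Convert CTE: alpha = 8.1 ppm/C = 8.1e-6 /C
Step 2: dL = 8.1e-6 * 160 * 918
dL = 1.1897 um


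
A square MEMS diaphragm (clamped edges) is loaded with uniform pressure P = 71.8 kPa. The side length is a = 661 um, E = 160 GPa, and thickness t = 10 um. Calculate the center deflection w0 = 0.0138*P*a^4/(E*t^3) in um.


Step 1: Convert pressure to compatible units (E is in GPa, so P in GPa).
P = 71.8 kPa = 71.8e-6 GPa
Step 2: Compute numerator: 0.0138 * P * a^4.
a^4 = 661^4 = 190899960241
numerator = 0.0138 * 71.8e-6 * 190899960241 = 1.891513e+05
Step 3: Compute denominator: E * t^3 = 160 * 10^3 = 160000
Step 4: w0 = numerator / denominator = 1.891513e+05 / 160000 = 1.1822 um


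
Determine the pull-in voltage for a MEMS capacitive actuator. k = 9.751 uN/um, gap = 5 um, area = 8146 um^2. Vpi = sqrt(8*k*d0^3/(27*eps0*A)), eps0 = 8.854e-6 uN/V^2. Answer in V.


Step 1: Compute numerator: 8 * k * d0^3 = 8 * 9.751 * 5^3 = 9751.0
Step 2: Compute denominator: 27 * eps0 * A = 27 * 8.854e-6 * 8146 = 1.947366
Step 3: Vpi = sqrt(9751.0 / 1.947366)
Vpi = 70.76 V


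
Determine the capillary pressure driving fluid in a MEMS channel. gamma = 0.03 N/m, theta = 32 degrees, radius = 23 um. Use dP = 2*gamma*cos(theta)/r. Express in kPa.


Step 1: cos(32 deg) = 0.848
Step 2: Convert r to m: r = 23e-6 m
Step 3: dP = 2 * 0.03 * 0.848 / 23e-6 = 2212.2 Pa
Step 4: Convert Pa to kPa (divide by 1000).
dP = 2.21 kPa


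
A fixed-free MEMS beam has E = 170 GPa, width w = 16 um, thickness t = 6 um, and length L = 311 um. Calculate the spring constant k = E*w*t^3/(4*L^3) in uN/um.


Step 1: Convert E to consistent units (1 GPa = 1000 uN/um^2).
E = 170 GPa = 170000 uN/um^2
Step 2: Compute t^3 = 6^3 = 216
Step 3: Compute L^3 = 311^3 = 30080231
Step 4: k = 170000 * 16 * 216 / (4 * 30080231)
k = 4.8829 uN/um


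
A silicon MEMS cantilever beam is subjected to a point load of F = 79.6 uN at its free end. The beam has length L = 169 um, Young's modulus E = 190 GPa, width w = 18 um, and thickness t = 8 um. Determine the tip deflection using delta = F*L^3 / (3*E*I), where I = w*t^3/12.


Step 1: Calculate the second moment of area.
I = w * t^3 / 12 = 18 * 8^3 / 12 = 768.0 um^4
Step 2: Convert E to consistent units (1 GPa = 1000 uN/um^2).
E = 190 GPa = 190000 uN/um^2
Step 3: Calculate tip deflection.
delta = F * L^3 / (3 * E * I)
delta = 79.6 * 169^3 / (3 * 190000 * 768.0)
delta = 0.8777 um


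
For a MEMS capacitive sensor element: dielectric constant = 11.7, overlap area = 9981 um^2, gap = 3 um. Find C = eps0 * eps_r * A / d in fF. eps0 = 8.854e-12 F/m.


Step 1: Convert area to m^2: A = 9981e-12 m^2
Step 2: Convert gap to m: d = 3e-6 m
Step 3: C = eps0 * eps_r * A / d
C = 8.854e-12 * 11.7 * 9981e-12 / 3e-6
Step 4: Convert to fF (multiply by 1e15).
C = 344.65 fF


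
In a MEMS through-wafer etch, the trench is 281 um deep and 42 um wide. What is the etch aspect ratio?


Step 1: AR = depth / width
Step 2: AR = 281 / 42
AR = 6.7


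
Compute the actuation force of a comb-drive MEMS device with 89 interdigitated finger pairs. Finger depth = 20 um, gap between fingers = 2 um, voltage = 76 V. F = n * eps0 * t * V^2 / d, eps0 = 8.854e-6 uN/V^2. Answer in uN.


Step 1: Parameters: n=89, eps0=8.854e-6 uN/V^2, t=20 um, V=76 V, d=2 um
Step 2: V^2 = 5776
Step 3: F = 89 * 8.854e-6 * 20 * 5776 / 2
F = 45.515 uN


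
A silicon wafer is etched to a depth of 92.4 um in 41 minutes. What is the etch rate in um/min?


Step 1: Etch rate = depth / time
Step 2: rate = 92.4 / 41
rate = 2.254 um/min


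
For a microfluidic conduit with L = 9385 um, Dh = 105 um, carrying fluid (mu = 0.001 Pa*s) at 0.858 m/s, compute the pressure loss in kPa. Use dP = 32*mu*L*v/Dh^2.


Step 1: Convert to SI: L = 9385e-6 m, Dh = 105e-6 m
Step 2: dP = 32 * 0.001 * 9385e-6 * 0.858 / (105e-6)^2
Step 3: dP = 23371.84 Pa
Step 4: Convert to kPa: dP = 23.37 kPa


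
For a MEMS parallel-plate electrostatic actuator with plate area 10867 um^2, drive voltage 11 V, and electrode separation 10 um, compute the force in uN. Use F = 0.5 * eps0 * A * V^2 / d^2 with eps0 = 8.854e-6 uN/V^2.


Step 1: Identify parameters.
eps0 = 8.854e-6 uN/V^2, A = 10867 um^2, V = 11 V, d = 10 um
Step 2: Compute V^2 = 11^2 = 121
Step 3: Compute d^2 = 10^2 = 100
Step 4: F = 0.5 * 8.854e-6 * 10867 * 121 / 100
F = 0.058 uN


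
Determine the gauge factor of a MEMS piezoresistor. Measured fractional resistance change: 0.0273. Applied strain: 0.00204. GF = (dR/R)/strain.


Step 1: Identify values.
dR/R = 0.0273, strain = 0.00204
Step 2: GF = (dR/R) / strain = 0.0273 / 0.00204
GF = 13.4


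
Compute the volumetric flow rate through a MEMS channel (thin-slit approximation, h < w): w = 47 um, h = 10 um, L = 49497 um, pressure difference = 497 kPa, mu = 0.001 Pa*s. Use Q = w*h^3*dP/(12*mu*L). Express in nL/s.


Step 1: Convert all dimensions to SI (meters).
w = 47e-6 m, h = 10e-6 m, L = 49497e-6 m, dP = 497e3 Pa
Step 2: Q = w * h^3 * dP / (12 * mu * L)
Q = 47e-6 * (10e-6)^3 * 497e3 / (12 * 0.001 * 49497e-6) = 3.93273e-11 m^3/s
Step 3: Convert Q from m^3/s to nL/s (1 m^3 = 1e12 nL, so multiply by 1e12).
Q = 39.327 nL/s


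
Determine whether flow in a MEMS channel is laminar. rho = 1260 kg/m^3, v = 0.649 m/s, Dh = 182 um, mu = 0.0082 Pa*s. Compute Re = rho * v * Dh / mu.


Step 1: Convert Dh to meters: Dh = 182e-6 m
Step 2: Re = rho * v * Dh / mu
Re = 1260 * 0.649 * 182e-6 / 0.0082
Re = 18.15
Since Re = 18.15 is below ~2300, the flow is laminar.


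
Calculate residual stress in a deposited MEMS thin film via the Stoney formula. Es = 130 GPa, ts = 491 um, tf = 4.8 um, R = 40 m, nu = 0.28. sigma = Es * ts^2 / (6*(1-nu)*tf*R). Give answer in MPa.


Step 1: Compute numerator: Es * ts^2 = 130 * 491^2 = 31340530 (GPa*um^2)
Step 2: Compute denominator (R in um): 6*(1-nu)*tf*R = 6*0.72*4.8*40e6 = 829440000.0 (um^2)
Step 3: sigma (GPa) = 31340530 / 829440000.0 = 3.7785e-02 GPa
Step 4: Convert to MPa (x1000): sigma = 37.8 MPa


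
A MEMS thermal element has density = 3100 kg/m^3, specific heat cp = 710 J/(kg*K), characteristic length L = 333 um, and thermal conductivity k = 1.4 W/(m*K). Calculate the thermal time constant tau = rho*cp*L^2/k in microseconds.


Step 1: Convert L to m: L = 333e-6 m
Step 2: L^2 = (333e-6)^2 = 1.10889e-07 m^2
Step 3: tau = 3100 * 710 * 1.10889e-07 / 1.4 = 1.7433334929e-01 s
Step 4: Convert to microseconds (multiply by 1e6).
tau = 174333.349 us


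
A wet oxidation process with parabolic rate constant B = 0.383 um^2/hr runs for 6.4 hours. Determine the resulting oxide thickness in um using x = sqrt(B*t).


Step 1: Compute B*t = 0.383 * 6.4 = 2.4512
Step 2: x = sqrt(2.4512)
x = 1.566 um


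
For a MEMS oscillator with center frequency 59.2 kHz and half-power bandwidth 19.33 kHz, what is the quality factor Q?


Step 1: Q = f0 / bandwidth
Step 2: Q = 59.2 / 19.33
Q = 3.1


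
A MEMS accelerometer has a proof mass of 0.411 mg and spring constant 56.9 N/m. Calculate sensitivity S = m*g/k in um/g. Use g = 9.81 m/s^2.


Step 1: Convert mass: m = 0.411 mg = 4.11e-07 kg
Step 2: S = m * g / k = 4.11e-07 * 9.81 / 56.9
Step 3: S = 7.09e-08 m/g
Step 4: Convert to um/g: S = 0.071 um/g


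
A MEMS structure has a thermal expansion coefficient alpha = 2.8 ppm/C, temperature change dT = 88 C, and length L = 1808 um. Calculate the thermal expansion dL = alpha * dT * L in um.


Step 1: Convert CTE: alpha = 2.8 ppm/C = 2.8e-6 /C
Step 2: dL = 2.8e-6 * 88 * 1808
dL = 0.4455 um


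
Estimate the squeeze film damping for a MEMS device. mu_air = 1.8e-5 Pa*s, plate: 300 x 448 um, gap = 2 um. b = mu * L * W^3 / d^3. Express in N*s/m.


Step 1: Convert to SI.
L = 300e-6 m, W = 448e-6 m, d = 2e-6 m
Step 2: W^3 = (448e-6)^3 = 8.99e-11 m^3
Step 3: d^3 = (2e-6)^3 = 8.00e-18 m^3
Step 4: b = 1.8e-5 * 300e-6 * 8.99e-11 / 8.00e-18
b = 6.07e-02 N*s/m


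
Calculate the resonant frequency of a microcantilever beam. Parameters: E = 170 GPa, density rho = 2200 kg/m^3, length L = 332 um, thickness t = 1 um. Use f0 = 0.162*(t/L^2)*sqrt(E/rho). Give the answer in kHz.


Step 1: Convert units to SI.
t_SI = 1e-6 m, L_SI = 332e-6 m
Step 2: Calculate sqrt(E/rho).
sqrt(170e9 / 2200) = 8790.49 m/s
Step 3: Compute f0.
f0 = 0.162 * 1e-6 / (332e-6)^2 * 8790.49 = 12919.7 Hz = 12.92 kHz


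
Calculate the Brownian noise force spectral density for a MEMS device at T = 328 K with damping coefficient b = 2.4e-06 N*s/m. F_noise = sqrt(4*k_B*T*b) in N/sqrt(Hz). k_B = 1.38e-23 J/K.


Step 1: Compute 4 * k_B * T * b
= 4 * 1.38e-23 * 328 * 2.4e-06
= 4.3453e-26 N^2/Hz
Step 2: F_noise = sqrt(4.3453e-26)
F_noise = 2.08e-13 N/sqrt(Hz)


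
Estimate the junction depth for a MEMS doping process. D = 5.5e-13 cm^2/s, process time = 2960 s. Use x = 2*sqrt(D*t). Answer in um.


Step 1: Compute D*t = 5.5e-13 * 2960 = 1.628e-09 cm^2
Step 2: sqrt(D*t) = 4.0348e-05 cm
Step 3: x = 2 * 4.0348e-05 cm = 8.0696e-05 cm
Step 4: Convert to um (1 cm = 1e4 um): x = 0.807 um


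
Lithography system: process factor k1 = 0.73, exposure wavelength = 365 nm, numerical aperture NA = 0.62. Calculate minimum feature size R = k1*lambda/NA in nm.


Step 1: Identify values: k1 = 0.73, lambda = 365 nm, NA = 0.62
Step 2: R = k1 * lambda / NA
R = 0.73 * 365 / 0.62
R = 429.8 nm


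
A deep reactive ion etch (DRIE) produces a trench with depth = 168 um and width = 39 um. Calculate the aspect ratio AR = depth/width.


Step 1: AR = depth / width
Step 2: AR = 168 / 39
AR = 4.3


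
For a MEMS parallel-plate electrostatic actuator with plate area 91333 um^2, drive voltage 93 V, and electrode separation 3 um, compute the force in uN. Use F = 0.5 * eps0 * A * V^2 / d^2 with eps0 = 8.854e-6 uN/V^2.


Step 1: Identify parameters.
eps0 = 8.854e-6 uN/V^2, A = 91333 um^2, V = 93 V, d = 3 um
Step 2: Compute V^2 = 93^2 = 8649
Step 3: Compute d^2 = 3^2 = 9
Step 4: F = 0.5 * 8.854e-6 * 91333 * 8649 / 9
F = 388.562 uN


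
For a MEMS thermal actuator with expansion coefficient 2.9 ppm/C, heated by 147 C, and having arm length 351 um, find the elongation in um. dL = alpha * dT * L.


Step 1: Convert CTE: alpha = 2.9 ppm/C = 2.9e-6 /C
Step 2: dL = 2.9e-6 * 147 * 351
dL = 0.1496 um


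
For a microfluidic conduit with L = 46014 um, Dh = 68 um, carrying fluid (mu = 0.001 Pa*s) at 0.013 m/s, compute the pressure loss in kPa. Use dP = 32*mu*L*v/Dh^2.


Step 1: Convert to SI: L = 46014e-6 m, Dh = 68e-6 m
Step 2: dP = 32 * 0.001 * 46014e-6 * 0.013 / (68e-6)^2
Step 3: dP = 4139.67 Pa
Step 4: Convert to kPa: dP = 4.14 kPa


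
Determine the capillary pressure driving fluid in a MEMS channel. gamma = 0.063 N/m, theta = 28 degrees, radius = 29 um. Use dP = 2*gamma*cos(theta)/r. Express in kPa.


Step 1: cos(28 deg) = 0.8829
Step 2: Convert r to m: r = 29e-6 m
Step 3: dP = 2 * 0.063 * 0.8829 / 29e-6 = 3836.0 Pa
Step 4: Convert Pa to kPa (divide by 1000).
dP = 3.84 kPa


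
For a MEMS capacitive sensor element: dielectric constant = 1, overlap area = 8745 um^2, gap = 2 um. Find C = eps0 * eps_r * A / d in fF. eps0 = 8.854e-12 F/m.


Step 1: Convert area to m^2: A = 8745e-12 m^2
Step 2: Convert gap to m: d = 2e-6 m
Step 3: C = eps0 * eps_r * A / d
C = 8.854e-12 * 1 * 8745e-12 / 2e-6
Step 4: Convert to fF (multiply by 1e15).
C = 38.71 fF


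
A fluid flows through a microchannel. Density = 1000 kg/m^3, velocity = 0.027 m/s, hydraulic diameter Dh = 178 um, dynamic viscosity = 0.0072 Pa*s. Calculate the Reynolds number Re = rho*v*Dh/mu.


Step 1: Convert Dh to meters: Dh = 178e-6 m
Step 2: Re = rho * v * Dh / mu
Re = 1000 * 0.027 * 178e-6 / 0.0072
Re = 0.668


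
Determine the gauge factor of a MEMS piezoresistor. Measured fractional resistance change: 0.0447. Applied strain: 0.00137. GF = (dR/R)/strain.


Step 1: Identify values.
dR/R = 0.0447, strain = 0.00137
Step 2: GF = (dR/R) / strain = 0.0447 / 0.00137
GF = 32.6


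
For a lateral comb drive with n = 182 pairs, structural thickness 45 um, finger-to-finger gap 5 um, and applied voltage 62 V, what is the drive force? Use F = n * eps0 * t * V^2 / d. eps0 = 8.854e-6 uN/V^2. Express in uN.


Step 1: Parameters: n=182, eps0=8.854e-6 uN/V^2, t=45 um, V=62 V, d=5 um
Step 2: V^2 = 3844
Step 3: F = 182 * 8.854e-6 * 45 * 3844 / 5
F = 55.749 uN


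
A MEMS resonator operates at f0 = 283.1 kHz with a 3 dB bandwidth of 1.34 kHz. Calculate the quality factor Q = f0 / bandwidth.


Step 1: Q = f0 / bandwidth
Step 2: Q = 283.1 / 1.34
Q = 211.3


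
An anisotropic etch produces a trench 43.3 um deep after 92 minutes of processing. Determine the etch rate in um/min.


Step 1: Etch rate = depth / time
Step 2: rate = 43.3 / 92
rate = 0.471 um/min


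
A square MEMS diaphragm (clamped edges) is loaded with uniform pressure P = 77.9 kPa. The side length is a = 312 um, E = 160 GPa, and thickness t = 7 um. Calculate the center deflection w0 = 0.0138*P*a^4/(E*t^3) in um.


Step 1: Convert pressure to compatible units (E is in GPa, so P in GPa).
P = 77.9 kPa = 77.9e-6 GPa
Step 2: Compute numerator: 0.0138 * P * a^4.
a^4 = 312^4 = 9475854336
numerator = 0.0138 * 77.9e-6 * 9475854336 = 1.01867e+04
Step 3: Compute denominator: E * t^3 = 160 * 7^3 = 54880
Step 4: w0 = numerator / denominator = 1.01867e+04 / 54880 = 0.1856 um


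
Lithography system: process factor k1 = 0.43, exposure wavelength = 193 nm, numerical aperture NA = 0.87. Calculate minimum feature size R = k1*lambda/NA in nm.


Step 1: Identify values: k1 = 0.43, lambda = 193 nm, NA = 0.87
Step 2: R = k1 * lambda / NA
R = 0.43 * 193 / 0.87
R = 95.4 nm


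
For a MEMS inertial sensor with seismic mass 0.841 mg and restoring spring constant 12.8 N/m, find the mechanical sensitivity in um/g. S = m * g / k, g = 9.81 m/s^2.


Step 1: Convert mass: m = 0.841 mg = 8.41e-07 kg
Step 2: S = m * g / k = 8.41e-07 * 9.81 / 12.8
Step 3: S = 6.45e-07 m/g
Step 4: Convert to um/g: S = 0.645 um/g


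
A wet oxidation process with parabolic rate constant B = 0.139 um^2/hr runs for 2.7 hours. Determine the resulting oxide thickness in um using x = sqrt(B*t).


Step 1: Compute B*t = 0.139 * 2.7 = 0.3753
Step 2: x = sqrt(0.3753)
x = 0.613 um


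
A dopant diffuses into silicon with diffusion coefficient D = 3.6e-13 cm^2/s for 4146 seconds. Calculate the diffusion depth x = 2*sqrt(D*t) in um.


Step 1: Compute D*t = 3.6e-13 * 4146 = 1.49256e-09 cm^2
Step 2: sqrt(D*t) = 3.8634e-05 cm
Step 3: x = 2 * 3.8634e-05 cm = 7.7268e-05 cm
Step 4: Convert to um (1 cm = 1e4 um): x = 0.773 um


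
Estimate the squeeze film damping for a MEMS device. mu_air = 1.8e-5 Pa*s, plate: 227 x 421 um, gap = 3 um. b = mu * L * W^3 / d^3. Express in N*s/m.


Step 1: Convert to SI.
L = 227e-6 m, W = 421e-6 m, d = 3e-6 m
Step 2: W^3 = (421e-6)^3 = 7.46e-11 m^3
Step 3: d^3 = (3e-6)^3 = 2.70e-17 m^3
Step 4: b = 1.8e-5 * 227e-6 * 7.46e-11 / 2.70e-17
b = 1.13e-02 N*s/m


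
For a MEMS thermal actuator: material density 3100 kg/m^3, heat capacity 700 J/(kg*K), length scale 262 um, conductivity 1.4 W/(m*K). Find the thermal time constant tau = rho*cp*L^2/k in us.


Step 1: Convert L to m: L = 262e-6 m
Step 2: L^2 = (262e-6)^2 = 6.8644e-08 m^2
Step 3: tau = 3100 * 700 * 6.8644e-08 / 1.4 = 1.063982e-01 s
Step 4: Convert to microseconds (multiply by 1e6).
tau = 106398.2 us


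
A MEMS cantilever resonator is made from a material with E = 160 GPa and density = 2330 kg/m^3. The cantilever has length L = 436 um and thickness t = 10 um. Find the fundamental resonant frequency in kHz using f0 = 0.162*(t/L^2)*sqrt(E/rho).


Step 1: Convert units to SI.
t_SI = 10e-6 m, L_SI = 436e-6 m
Step 2: Calculate sqrt(E/rho).
sqrt(160e9 / 2330) = 8286.71 m/s
Step 3: Compute f0.
f0 = 0.162 * 10e-6 / (436e-6)^2 * 8286.71 = 70619.4 Hz = 70.62 kHz


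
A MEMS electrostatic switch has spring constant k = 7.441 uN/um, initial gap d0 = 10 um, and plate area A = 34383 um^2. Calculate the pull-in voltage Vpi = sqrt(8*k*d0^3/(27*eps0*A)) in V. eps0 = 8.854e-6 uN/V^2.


Step 1: Compute numerator: 8 * k * d0^3 = 8 * 7.441 * 10^3 = 59528.0
Step 2: Compute denominator: 27 * eps0 * A = 27 * 8.854e-6 * 34383 = 8.219531
Step 3: Vpi = sqrt(59528.0 / 8.219531)
Vpi = 85.1 V


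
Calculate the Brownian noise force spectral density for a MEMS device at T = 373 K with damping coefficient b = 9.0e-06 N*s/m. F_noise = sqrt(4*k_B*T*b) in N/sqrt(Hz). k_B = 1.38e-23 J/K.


Step 1: Compute 4 * k_B * T * b
= 4 * 1.38e-23 * 373 * 9.0e-06
= 1.8531e-25 N^2/Hz
Step 2: F_noise = sqrt(1.8531e-25)
F_noise = 4.30e-13 N/sqrt(Hz)


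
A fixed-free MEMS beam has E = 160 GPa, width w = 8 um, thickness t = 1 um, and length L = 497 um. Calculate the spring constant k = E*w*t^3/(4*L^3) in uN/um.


Step 1: Convert E to consistent units (1 GPa = 1000 uN/um^2).
E = 160 GPa = 160000 uN/um^2
Step 2: Compute t^3 = 1^3 = 1
Step 3: Compute L^3 = 497^3 = 122763473
Step 4: k = 160000 * 8 * 1 / (4 * 122763473)
k = 0.0026 uN/um


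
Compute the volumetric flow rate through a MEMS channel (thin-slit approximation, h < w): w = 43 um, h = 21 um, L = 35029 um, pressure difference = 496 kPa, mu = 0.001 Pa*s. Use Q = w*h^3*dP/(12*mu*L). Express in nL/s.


Step 1: Convert all dimensions to SI (meters).
w = 43e-6 m, h = 21e-6 m, L = 35029e-6 m, dP = 496e3 Pa
Step 2: Q = w * h^3 * dP / (12 * mu * L)
Q = 43e-6 * (21e-6)^3 * 496e3 / (12 * 0.001 * 35029e-6) = 4.6989306e-10 m^3/s
Step 3: Convert Q from m^3/s to nL/s (1 m^3 = 1e12 nL, so multiply by 1e12).
Q = 469.893 nL/s


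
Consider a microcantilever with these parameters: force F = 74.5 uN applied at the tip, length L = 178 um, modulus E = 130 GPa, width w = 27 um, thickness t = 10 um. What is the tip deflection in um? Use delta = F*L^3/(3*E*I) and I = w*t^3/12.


Step 1: Calculate the second moment of area.
I = w * t^3 / 12 = 27 * 10^3 / 12 = 2250.0 um^4
Step 2: Convert E to consistent units (1 GPa = 1000 uN/um^2).
E = 130 GPa = 130000 uN/um^2
Step 3: Calculate tip deflection.
delta = F * L^3 / (3 * E * I)
delta = 74.5 * 178^3 / (3 * 130000 * 2250.0)
delta = 0.4788 um


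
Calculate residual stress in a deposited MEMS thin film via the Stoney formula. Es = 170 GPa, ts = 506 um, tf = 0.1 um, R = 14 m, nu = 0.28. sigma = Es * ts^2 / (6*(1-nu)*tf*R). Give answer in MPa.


Step 1: Compute numerator: Es * ts^2 = 170 * 506^2 = 43526120 (GPa*um^2)
Step 2: Compute denominator (R in um): 6*(1-nu)*tf*R = 6*0.72*0.1*14e6 = 6048000.0 (um^2)
Step 3: sigma (GPa) = 43526120 / 6048000.0 = 7.196779e+00 GPa
Step 4: Convert to MPa (x1000): sigma = 7196.8 MPa


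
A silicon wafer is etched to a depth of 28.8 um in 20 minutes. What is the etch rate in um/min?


Step 1: Etch rate = depth / time
Step 2: rate = 28.8 / 20
rate = 1.44 um/min


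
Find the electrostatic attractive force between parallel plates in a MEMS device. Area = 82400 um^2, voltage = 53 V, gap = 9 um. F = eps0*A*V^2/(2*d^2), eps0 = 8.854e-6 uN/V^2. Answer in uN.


Step 1: Identify parameters.
eps0 = 8.854e-6 uN/V^2, A = 82400 um^2, V = 53 V, d = 9 um
Step 2: Compute V^2 = 53^2 = 2809
Step 3: Compute d^2 = 9^2 = 81
Step 4: F = 0.5 * 8.854e-6 * 82400 * 2809 / 81
F = 12.65 uN


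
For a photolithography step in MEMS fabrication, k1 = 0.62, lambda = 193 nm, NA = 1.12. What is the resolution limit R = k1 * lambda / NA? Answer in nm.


Step 1: Identify values: k1 = 0.62, lambda = 193 nm, NA = 1.12
Step 2: R = k1 * lambda / NA
R = 0.62 * 193 / 1.12
R = 106.8 nm


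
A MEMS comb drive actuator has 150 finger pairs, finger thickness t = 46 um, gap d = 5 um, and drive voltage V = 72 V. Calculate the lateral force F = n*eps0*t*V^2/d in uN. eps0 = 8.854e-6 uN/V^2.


Step 1: Parameters: n=150, eps0=8.854e-6 uN/V^2, t=46 um, V=72 V, d=5 um
Step 2: V^2 = 5184
Step 3: F = 150 * 8.854e-6 * 46 * 5184 / 5
F = 63.341 uN


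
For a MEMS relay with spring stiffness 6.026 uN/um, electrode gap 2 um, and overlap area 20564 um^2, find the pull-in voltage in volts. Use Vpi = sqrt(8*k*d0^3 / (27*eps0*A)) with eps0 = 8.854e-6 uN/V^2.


Step 1: Compute numerator: 8 * k * d0^3 = 8 * 6.026 * 2^3 = 385.664
Step 2: Compute denominator: 27 * eps0 * A = 27 * 8.854e-6 * 20564 = 4.915989
Step 3: Vpi = sqrt(385.664 / 4.915989)
Vpi = 8.86 V


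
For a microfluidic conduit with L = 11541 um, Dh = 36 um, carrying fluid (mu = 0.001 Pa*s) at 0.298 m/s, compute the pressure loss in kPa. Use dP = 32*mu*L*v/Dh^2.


Step 1: Convert to SI: L = 11541e-6 m, Dh = 36e-6 m
Step 2: dP = 32 * 0.001 * 11541e-6 * 0.298 / (36e-6)^2
Step 3: dP = 84918.96 Pa
Step 4: Convert to kPa: dP = 84.92 kPa


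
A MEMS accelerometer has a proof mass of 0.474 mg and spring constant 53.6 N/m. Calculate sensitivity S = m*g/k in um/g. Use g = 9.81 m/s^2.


Step 1: Convert mass: m = 0.474 mg = 4.74e-07 kg
Step 2: S = m * g / k = 4.74e-07 * 9.81 / 53.6
Step 3: S = 8.68e-08 m/g
Step 4: Convert to um/g: S = 0.087 um/g


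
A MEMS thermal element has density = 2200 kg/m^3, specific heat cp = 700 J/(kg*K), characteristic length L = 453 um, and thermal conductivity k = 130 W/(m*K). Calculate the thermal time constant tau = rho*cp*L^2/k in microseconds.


Step 1: Convert L to m: L = 453e-6 m
Step 2: L^2 = (453e-6)^2 = 2.05209e-07 m^2
Step 3: tau = 2200 * 700 * 2.05209e-07 / 130 = 2.43093738e-03 s
Step 4: Convert to microseconds (multiply by 1e6).
tau = 2430.937 us


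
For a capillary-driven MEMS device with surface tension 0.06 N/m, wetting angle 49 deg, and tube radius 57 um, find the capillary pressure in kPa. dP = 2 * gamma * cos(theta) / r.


Step 1: cos(49 deg) = 0.6561
Step 2: Convert r to m: r = 57e-6 m
Step 3: dP = 2 * 0.06 * 0.6561 / 57e-6 = 1381.3 Pa
Step 4: Convert Pa to kPa (divide by 1000).
dP = 1.38 kPa


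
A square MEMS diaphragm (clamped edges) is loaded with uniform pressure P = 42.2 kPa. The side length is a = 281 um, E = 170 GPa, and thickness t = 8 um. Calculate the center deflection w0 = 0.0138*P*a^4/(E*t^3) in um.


Step 1: Convert pressure to compatible units (E is in GPa, so P in GPa).
P = 42.2 kPa = 42.2e-6 GPa
Step 2: Compute numerator: 0.0138 * P * a^4.
a^4 = 281^4 = 6234839521
numerator = 0.0138 * 42.2e-6 * 6234839521 = 3.6309e+03
Step 3: Compute denominator: E * t^3 = 170 * 8^3 = 87040
Step 4: w0 = numerator / denominator = 3.6309e+03 / 87040 = 0.0417 um


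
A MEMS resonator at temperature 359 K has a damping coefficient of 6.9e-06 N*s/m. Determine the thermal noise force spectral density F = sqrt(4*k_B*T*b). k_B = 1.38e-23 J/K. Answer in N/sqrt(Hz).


Step 1: Compute 4 * k_B * T * b
= 4 * 1.38e-23 * 359 * 6.9e-06
= 1.3674e-25 N^2/Hz
Step 2: F_noise = sqrt(1.3674e-25)
F_noise = 3.70e-13 N/sqrt(Hz)


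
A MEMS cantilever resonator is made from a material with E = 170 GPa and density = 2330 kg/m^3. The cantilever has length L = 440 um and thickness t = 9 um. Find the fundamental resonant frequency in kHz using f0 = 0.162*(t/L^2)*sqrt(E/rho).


Step 1: Convert units to SI.
t_SI = 9e-6 m, L_SI = 440e-6 m
Step 2: Calculate sqrt(E/rho).
sqrt(170e9 / 2330) = 8541.74 m/s
Step 3: Compute f0.
f0 = 0.162 * 9e-6 / (440e-6)^2 * 8541.74 = 64327.8 Hz = 64.33 kHz


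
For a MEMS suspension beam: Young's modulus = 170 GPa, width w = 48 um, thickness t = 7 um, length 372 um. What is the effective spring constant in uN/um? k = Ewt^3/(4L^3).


Step 1: Convert E to consistent units (1 GPa = 1000 uN/um^2).
E = 170 GPa = 170000 uN/um^2
Step 2: Compute t^3 = 7^3 = 343
Step 3: Compute L^3 = 372^3 = 51478848
Step 4: k = 170000 * 48 * 343 / (4 * 51478848)
k = 13.5924 uN/um


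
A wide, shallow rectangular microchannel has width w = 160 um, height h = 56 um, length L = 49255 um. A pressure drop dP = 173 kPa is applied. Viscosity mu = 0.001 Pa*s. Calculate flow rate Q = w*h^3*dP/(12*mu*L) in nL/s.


Step 1: Convert all dimensions to SI (meters).
w = 160e-6 m, h = 56e-6 m, L = 49255e-6 m, dP = 173e3 Pa
Step 2: Q = w * h^3 * dP / (12 * mu * L)
Q = 160e-6 * (56e-6)^3 * 173e3 / (12 * 0.001 * 49255e-6) = 8.22429344e-09 m^3/s
Step 3: Convert Q from m^3/s to nL/s (1 m^3 = 1e12 nL, so multiply by 1e12).
Q = 8224.293 nL/s


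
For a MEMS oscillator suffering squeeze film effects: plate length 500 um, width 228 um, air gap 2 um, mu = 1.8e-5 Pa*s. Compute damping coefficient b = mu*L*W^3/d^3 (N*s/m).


Step 1: Convert to SI.
L = 500e-6 m, W = 228e-6 m, d = 2e-6 m
Step 2: W^3 = (228e-6)^3 = 1.19e-11 m^3
Step 3: d^3 = (2e-6)^3 = 8.00e-18 m^3
Step 4: b = 1.8e-5 * 500e-6 * 1.19e-11 / 8.00e-18
b = 1.33e-02 N*s/m


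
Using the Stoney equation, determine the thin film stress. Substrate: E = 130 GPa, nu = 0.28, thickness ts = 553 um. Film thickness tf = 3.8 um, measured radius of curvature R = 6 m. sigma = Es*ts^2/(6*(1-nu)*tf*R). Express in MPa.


Step 1: Compute numerator: Es * ts^2 = 130 * 553^2 = 39755170 (GPa*um^2)
Step 2: Compute denominator (R in um): 6*(1-nu)*tf*R = 6*0.72*3.8*6e6 = 98496000.0 (um^2)
Step 3: sigma (GPa) = 39755170 / 98496000.0 = 4.03622e-01 GPa
Step 4: Convert to MPa (x1000): sigma = 403.6 MPa


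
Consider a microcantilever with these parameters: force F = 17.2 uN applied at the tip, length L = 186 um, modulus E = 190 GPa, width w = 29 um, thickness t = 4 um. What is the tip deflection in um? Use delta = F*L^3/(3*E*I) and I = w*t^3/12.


Step 1: Calculate the second moment of area.
I = w * t^3 / 12 = 29 * 4^3 / 12 = 154.6667 um^4
Step 2: Convert E to consistent units (1 GPa = 1000 uN/um^2).
E = 190 GPa = 190000 uN/um^2
Step 3: Calculate tip deflection.
delta = F * L^3 / (3 * E * I)
delta = 17.2 * 186^3 / (3 * 190000 * 154.6667)
delta = 1.2554 um


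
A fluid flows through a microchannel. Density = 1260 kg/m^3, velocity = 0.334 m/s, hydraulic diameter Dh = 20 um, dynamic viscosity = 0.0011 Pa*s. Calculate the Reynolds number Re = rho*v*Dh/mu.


Step 1: Convert Dh to meters: Dh = 20e-6 m
Step 2: Re = rho * v * Dh / mu
Re = 1260 * 0.334 * 20e-6 / 0.0011
Re = 7.652


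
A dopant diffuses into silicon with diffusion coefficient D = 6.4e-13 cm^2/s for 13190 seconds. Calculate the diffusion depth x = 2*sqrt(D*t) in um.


Step 1: Compute D*t = 6.4e-13 * 13190 = 8.4416e-09 cm^2
Step 2: sqrt(D*t) = 9.18782e-05 cm
Step 3: x = 2 * 9.18782e-05 cm = 1.837564e-04 cm
Step 4: Convert to um (1 cm = 1e4 um): x = 1.838 um


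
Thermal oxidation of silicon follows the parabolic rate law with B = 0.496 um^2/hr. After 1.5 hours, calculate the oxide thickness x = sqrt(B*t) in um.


Step 1: Compute B*t = 0.496 * 1.5 = 0.744
Step 2: x = sqrt(0.744)
x = 0.863 um


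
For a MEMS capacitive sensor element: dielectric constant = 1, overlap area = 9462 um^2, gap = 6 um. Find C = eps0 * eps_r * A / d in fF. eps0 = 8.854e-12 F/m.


Step 1: Convert area to m^2: A = 9462e-12 m^2
Step 2: Convert gap to m: d = 6e-6 m
Step 3: C = eps0 * eps_r * A / d
C = 8.854e-12 * 1 * 9462e-12 / 6e-6
Step 4: Convert to fF (multiply by 1e15).
C = 13.96 fF


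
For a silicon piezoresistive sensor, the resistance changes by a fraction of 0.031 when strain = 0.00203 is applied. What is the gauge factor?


Step 1: Identify values.
dR/R = 0.031, strain = 0.00203
Step 2: GF = (dR/R) / strain = 0.031 / 0.00203
GF = 15.3


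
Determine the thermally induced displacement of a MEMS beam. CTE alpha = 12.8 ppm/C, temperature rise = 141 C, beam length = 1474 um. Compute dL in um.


Step 1: Convert CTE: alpha = 12.8 ppm/C = 12.8e-6 /C
Step 2: dL = 12.8e-6 * 141 * 1474
dL = 2.6603 um


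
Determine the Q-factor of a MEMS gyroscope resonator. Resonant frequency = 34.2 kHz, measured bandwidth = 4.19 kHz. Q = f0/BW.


Step 1: Q = f0 / bandwidth
Step 2: Q = 34.2 / 4.19
Q = 8.2


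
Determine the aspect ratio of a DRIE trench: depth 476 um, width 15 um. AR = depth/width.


Step 1: AR = depth / width
Step 2: AR = 476 / 15
AR = 31.7


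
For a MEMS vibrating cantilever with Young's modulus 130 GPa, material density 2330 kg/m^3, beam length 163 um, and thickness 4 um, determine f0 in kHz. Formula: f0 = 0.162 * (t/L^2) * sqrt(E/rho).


Step 1: Convert units to SI.
t_SI = 4e-6 m, L_SI = 163e-6 m
Step 2: Calculate sqrt(E/rho).
sqrt(130e9 / 2330) = 7469.54 m/s
Step 3: Compute f0.
f0 = 0.162 * 4e-6 / (163e-6)^2 * 7469.54 = 182177.0 Hz = 182.18 kHz


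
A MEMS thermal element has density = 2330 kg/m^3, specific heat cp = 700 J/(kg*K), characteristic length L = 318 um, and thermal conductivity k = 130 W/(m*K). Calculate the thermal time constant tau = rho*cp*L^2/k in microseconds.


Step 1: Convert L to m: L = 318e-6 m
Step 2: L^2 = (318e-6)^2 = 1.01124e-07 m^2
Step 3: tau = 2330 * 700 * 1.01124e-07 / 130 = 1.26871726e-03 s
Step 4: Convert to microseconds (multiply by 1e6).
tau = 1268.717 us


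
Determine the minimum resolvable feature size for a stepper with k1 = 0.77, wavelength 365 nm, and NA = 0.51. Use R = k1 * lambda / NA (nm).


Step 1: Identify values: k1 = 0.77, lambda = 365 nm, NA = 0.51
Step 2: R = k1 * lambda / NA
R = 0.77 * 365 / 0.51
R = 551.1 nm


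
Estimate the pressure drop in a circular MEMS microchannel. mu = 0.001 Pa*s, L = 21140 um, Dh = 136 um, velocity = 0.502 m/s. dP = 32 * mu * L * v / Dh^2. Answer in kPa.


Step 1: Convert to SI: L = 21140e-6 m, Dh = 136e-6 m
Step 2: dP = 32 * 0.001 * 21140e-6 * 0.502 / (136e-6)^2
Step 3: dP = 18360.35 Pa
Step 4: Convert to kPa: dP = 18.36 kPa


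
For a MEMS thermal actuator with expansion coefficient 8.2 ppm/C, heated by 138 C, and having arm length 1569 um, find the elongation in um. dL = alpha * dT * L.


Step 1: Convert CTE: alpha = 8.2 ppm/C = 8.2e-6 /C
Step 2: dL = 8.2e-6 * 138 * 1569
dL = 1.7755 um


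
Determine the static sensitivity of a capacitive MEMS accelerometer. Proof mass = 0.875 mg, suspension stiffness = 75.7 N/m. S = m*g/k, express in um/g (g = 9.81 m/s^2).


Step 1: Convert mass: m = 0.875 mg = 8.75e-07 kg
Step 2: S = m * g / k = 8.75e-07 * 9.81 / 75.7
Step 3: S = 1.13e-07 m/g
Step 4: Convert to um/g: S = 0.113 um/g


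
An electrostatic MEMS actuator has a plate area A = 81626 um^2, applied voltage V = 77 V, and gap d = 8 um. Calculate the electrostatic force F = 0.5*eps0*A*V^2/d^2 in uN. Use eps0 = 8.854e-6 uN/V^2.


Step 1: Identify parameters.
eps0 = 8.854e-6 uN/V^2, A = 81626 um^2, V = 77 V, d = 8 um
Step 2: Compute V^2 = 77^2 = 5929
Step 3: Compute d^2 = 8^2 = 64
Step 4: F = 0.5 * 8.854e-6 * 81626 * 5929 / 64
F = 33.476 uN


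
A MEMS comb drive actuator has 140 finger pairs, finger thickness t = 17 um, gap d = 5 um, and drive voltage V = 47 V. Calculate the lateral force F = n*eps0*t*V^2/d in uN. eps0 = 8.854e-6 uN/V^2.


Step 1: Parameters: n=140, eps0=8.854e-6 uN/V^2, t=17 um, V=47 V, d=5 um
Step 2: V^2 = 2209
Step 3: F = 140 * 8.854e-6 * 17 * 2209 / 5
F = 9.31 uN


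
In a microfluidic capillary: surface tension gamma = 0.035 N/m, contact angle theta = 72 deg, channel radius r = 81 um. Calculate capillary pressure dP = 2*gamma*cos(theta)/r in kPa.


Step 1: cos(72 deg) = 0.309
Step 2: Convert r to m: r = 81e-6 m
Step 3: dP = 2 * 0.035 * 0.309 / 81e-6 = 267.0 Pa
Step 4: Convert Pa to kPa (divide by 1000).
dP = 0.27 kPa


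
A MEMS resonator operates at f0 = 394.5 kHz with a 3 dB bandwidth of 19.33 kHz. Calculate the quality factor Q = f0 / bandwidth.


Step 1: Q = f0 / bandwidth
Step 2: Q = 394.5 / 19.33
Q = 20.4


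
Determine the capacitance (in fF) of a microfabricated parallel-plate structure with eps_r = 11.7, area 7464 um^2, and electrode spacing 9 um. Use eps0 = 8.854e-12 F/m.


Step 1: Convert area to m^2: A = 7464e-12 m^2
Step 2: Convert gap to m: d = 9e-6 m
Step 3: C = eps0 * eps_r * A / d
C = 8.854e-12 * 11.7 * 7464e-12 / 9e-6
Step 4: Convert to fF (multiply by 1e15).
C = 85.91 fF


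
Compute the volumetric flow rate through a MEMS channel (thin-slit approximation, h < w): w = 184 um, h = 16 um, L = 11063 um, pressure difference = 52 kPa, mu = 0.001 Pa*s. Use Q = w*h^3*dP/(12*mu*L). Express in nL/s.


Step 1: Convert all dimensions to SI (meters).
w = 184e-6 m, h = 16e-6 m, L = 11063e-6 m, dP = 52e3 Pa
Step 2: Q = w * h^3 * dP / (12 * mu * L)
Q = 184e-6 * (16e-6)^3 * 52e3 / (12 * 0.001 * 11063e-6) = 2.9520721e-10 m^3/s
Step 3: Convert Q from m^3/s to nL/s (1 m^3 = 1e12 nL, so multiply by 1e12).
Q = 295.207 nL/s


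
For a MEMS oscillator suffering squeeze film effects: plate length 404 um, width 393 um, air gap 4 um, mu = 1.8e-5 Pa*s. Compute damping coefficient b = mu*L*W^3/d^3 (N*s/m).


Step 1: Convert to SI.
L = 404e-6 m, W = 393e-6 m, d = 4e-6 m
Step 2: W^3 = (393e-6)^3 = 6.07e-11 m^3
Step 3: d^3 = (4e-6)^3 = 6.40e-17 m^3
Step 4: b = 1.8e-5 * 404e-6 * 6.07e-11 / 6.40e-17
b = 6.90e-03 N*s/m


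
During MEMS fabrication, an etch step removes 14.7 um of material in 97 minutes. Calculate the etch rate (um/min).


Step 1: Etch rate = depth / time
Step 2: rate = 14.7 / 97
rate = 0.152 um/min


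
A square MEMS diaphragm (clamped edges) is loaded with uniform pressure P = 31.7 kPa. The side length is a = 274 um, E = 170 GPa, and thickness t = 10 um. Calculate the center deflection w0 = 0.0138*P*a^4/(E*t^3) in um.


Step 1: Convert pressure to compatible units (E is in GPa, so P in GPa).
P = 31.7 kPa = 31.7e-6 GPa
Step 2: Compute numerator: 0.0138 * P * a^4.
a^4 = 274^4 = 5636405776
numerator = 0.0138 * 31.7e-6 * 5636405776 = 2.4657e+03
Step 3: Compute denominator: E * t^3 = 170 * 10^3 = 170000
Step 4: w0 = numerator / denominator = 2.4657e+03 / 170000 = 0.0145 um


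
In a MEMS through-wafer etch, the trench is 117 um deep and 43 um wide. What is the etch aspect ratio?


Step 1: AR = depth / width
Step 2: AR = 117 / 43
AR = 2.7


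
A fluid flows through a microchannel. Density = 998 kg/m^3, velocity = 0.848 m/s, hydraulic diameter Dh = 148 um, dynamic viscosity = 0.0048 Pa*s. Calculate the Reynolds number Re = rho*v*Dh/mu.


Step 1: Convert Dh to meters: Dh = 148e-6 m
Step 2: Re = rho * v * Dh / mu
Re = 998 * 0.848 * 148e-6 / 0.0048
Re = 26.094


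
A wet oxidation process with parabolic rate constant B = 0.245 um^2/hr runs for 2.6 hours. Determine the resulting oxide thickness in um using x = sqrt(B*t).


Step 1: Compute B*t = 0.245 * 2.6 = 0.637
Step 2: x = sqrt(0.637)
x = 0.798 um


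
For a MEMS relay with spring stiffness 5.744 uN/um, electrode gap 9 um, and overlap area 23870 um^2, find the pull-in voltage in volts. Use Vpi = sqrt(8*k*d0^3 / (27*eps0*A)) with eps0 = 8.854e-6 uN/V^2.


Step 1: Compute numerator: 8 * k * d0^3 = 8 * 5.744 * 9^3 = 33499.008
Step 2: Compute denominator: 27 * eps0 * A = 27 * 8.854e-6 * 23870 = 5.706314
Step 3: Vpi = sqrt(33499.008 / 5.706314)
Vpi = 76.62 V


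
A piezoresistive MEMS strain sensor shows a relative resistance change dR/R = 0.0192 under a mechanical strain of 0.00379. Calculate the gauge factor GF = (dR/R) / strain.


Step 1: Identify values.
dR/R = 0.0192, strain = 0.00379
Step 2: GF = (dR/R) / strain = 0.0192 / 0.00379
GF = 5.1


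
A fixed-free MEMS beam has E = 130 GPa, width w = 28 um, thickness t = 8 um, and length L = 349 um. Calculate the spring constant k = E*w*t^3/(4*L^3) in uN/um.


Step 1: Convert E to consistent units (1 GPa = 1000 uN/um^2).
E = 130 GPa = 130000 uN/um^2
Step 2: Compute t^3 = 8^3 = 512
Step 3: Compute L^3 = 349^3 = 42508549
Step 4: k = 130000 * 28 * 512 / (4 * 42508549)
k = 10.9606 uN/um


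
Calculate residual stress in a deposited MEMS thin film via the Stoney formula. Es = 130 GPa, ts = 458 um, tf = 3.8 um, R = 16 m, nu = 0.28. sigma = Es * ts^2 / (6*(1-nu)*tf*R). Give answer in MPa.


Step 1: Compute numerator: Es * ts^2 = 130 * 458^2 = 27269320 (GPa*um^2)
Step 2: Compute denominator (R in um): 6*(1-nu)*tf*R = 6*0.72*3.8*16e6 = 262656000.0 (um^2)
Step 3: sigma (GPa) = 27269320 / 262656000.0 = 1.03821e-01 GPa
Step 4: Convert to MPa (x1000): sigma = 103.8 MPa


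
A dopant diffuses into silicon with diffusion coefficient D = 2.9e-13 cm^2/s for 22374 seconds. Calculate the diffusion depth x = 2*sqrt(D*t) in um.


Step 1: Compute D*t = 2.9e-13 * 22374 = 6.48846e-09 cm^2
Step 2: sqrt(D*t) = 8.0551e-05 cm
Step 3: x = 2 * 8.0551e-05 cm = 1.61102e-04 cm
Step 4: Convert to um (1 cm = 1e4 um): x = 1.611 um


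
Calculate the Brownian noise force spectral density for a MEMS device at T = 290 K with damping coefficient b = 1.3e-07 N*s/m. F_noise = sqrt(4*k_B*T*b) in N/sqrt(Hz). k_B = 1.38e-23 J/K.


Step 1: Compute 4 * k_B * T * b
= 4 * 1.38e-23 * 290 * 1.3e-07
= 2.0810e-27 N^2/Hz
Step 2: F_noise = sqrt(2.0810e-27)
F_noise = 4.56e-14 N/sqrt(Hz)


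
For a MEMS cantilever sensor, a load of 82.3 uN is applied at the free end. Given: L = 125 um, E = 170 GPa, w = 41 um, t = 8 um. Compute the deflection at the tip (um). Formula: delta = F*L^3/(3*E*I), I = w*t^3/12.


Step 1: Calculate the second moment of area.
I = w * t^3 / 12 = 41 * 8^3 / 12 = 1749.3333 um^4
Step 2: Convert E to consistent units (1 GPa = 1000 uN/um^2).
E = 170 GPa = 170000 uN/um^2
Step 3: Calculate tip deflection.
delta = F * L^3 / (3 * E * I)
delta = 82.3 * 125^3 / (3 * 170000 * 1749.3333)
delta = 0.1802 um


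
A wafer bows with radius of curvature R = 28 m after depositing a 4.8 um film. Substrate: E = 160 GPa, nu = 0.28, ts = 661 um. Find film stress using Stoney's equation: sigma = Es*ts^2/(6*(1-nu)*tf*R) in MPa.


Step 1: Compute numerator: Es * ts^2 = 160 * 661^2 = 69907360 (GPa*um^2)
Step 2: Compute denominator (R in um): 6*(1-nu)*tf*R = 6*0.72*4.8*28e6 = 580608000.0 (um^2)
Step 3: sigma (GPa) = 69907360 / 580608000.0 = 1.20404e-01 GPa
Step 4: Convert to MPa (x1000): sigma = 120.4 MPa


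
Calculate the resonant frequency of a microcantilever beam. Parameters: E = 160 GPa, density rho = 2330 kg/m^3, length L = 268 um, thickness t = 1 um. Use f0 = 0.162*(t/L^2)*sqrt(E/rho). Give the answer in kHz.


Step 1: Convert units to SI.
t_SI = 1e-6 m, L_SI = 268e-6 m
Step 2: Calculate sqrt(E/rho).
sqrt(160e9 / 2330) = 8286.71 m/s
Step 3: Compute f0.
f0 = 0.162 * 1e-6 / (268e-6)^2 * 8286.71 = 18690.8 Hz = 18.69 kHz
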